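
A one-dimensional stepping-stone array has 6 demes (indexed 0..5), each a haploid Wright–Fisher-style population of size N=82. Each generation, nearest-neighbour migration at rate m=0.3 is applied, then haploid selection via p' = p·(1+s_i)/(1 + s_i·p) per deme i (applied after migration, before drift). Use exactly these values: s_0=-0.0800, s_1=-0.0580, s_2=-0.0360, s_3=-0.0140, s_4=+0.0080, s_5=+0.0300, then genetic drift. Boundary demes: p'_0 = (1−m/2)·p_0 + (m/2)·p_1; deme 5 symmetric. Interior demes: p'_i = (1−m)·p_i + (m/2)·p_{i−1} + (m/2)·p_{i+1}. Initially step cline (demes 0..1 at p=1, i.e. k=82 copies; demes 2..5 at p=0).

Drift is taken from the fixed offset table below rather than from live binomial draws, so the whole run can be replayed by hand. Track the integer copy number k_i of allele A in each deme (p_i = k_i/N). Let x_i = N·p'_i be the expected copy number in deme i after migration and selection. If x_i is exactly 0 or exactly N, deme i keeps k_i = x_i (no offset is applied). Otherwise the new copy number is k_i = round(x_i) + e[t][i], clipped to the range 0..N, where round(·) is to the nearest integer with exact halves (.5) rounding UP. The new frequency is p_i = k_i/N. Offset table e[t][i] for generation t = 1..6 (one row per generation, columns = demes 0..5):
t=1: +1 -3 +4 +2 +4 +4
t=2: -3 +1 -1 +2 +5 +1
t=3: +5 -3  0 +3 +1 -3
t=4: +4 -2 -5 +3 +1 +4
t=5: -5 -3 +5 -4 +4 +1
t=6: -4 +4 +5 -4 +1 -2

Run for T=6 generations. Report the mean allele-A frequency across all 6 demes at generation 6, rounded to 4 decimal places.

t=0: k=[82 82 0 0 0 0]
t=1: x=[82.0000 69.0622 11.9216 0.0000 0.0000 0.0000] k=[82 66 16 0 0 0]
t=2: x=[79.3979 59.9502 20.5306 2.3674 0.0000 0.0000] k=[76 61 20 4 0 0]
t=3: x=[73.1104 56.0520 23.1362 5.7245 0.6048 0.0000] k=[78 53 23 9 2 0]
t=4: x=[73.6448 51.1083 24.7617 9.9263 2.7713 0.3090] k=[78 49 20 13 4 4]
t=5: x=[73.0036 47.8152 22.6933 12.5494 5.3900 4.1140] k=[68 45 28 9 9 5]
t=6: x=[63.3772 44.6887 27.0315 11.7078 8.4603 5.7562] k=[59 49 32 8 9 4]

0.3272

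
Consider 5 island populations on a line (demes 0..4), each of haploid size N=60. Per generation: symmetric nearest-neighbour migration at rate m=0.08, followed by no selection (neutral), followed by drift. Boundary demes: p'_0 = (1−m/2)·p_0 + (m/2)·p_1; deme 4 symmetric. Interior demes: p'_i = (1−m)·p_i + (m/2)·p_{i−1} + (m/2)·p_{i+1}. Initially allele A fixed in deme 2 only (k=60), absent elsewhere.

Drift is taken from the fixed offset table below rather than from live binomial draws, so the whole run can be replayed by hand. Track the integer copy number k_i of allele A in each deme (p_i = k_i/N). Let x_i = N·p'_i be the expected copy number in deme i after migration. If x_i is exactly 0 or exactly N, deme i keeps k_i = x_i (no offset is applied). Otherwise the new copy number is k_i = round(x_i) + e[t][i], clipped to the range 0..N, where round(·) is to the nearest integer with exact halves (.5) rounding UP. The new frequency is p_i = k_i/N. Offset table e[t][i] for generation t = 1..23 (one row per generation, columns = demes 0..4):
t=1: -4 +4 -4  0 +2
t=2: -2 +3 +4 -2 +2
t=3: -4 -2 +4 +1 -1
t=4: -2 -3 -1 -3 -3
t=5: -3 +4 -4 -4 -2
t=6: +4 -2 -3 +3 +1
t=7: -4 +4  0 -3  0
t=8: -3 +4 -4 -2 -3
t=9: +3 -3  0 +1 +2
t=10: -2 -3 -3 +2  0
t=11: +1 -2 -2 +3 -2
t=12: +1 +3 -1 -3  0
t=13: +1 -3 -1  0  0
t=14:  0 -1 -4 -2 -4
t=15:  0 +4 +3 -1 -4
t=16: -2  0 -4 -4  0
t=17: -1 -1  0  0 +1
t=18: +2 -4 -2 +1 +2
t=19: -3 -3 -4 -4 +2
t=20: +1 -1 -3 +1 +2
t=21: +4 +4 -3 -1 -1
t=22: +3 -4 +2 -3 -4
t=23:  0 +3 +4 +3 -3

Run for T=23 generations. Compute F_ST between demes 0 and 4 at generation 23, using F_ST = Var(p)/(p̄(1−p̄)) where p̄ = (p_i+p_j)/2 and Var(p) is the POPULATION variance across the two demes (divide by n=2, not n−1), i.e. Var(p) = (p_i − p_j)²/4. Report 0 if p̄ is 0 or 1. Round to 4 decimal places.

t=0: k=[0 0 60 0 0]
t=1: x=[0.0000 2.4000 55.2000 2.4000 0.0000] k=[0 6 51 2 0]
t=2: x=[0.2400 7.5600 47.2400 3.8800 0.0800] k=[0 11 51 2 2]
t=3: x=[0.4400 12.1600 47.4400 3.9600 2.0000] k=[0 10 51 5 1]
t=4: x=[0.4000 11.2400 47.5200 6.6800 1.1600] k=[0 8 47 4 0]
t=5: x=[0.3200 9.2400 43.7200 5.5600 0.1600] k=[0 13 40 2 0]
t=6: x=[0.5200 13.5600 37.4000 3.4400 0.0800] k=[5 12 34 6 1]
t=7: x=[5.2800 12.6000 32.0000 6.9200 1.2000] k=[1 17 32 4 1]
t=8: x=[1.6400 16.9600 30.2800 5.0000 1.1200] k=[0 21 26 3 0]
t=9: x=[0.8400 20.3600 24.8800 3.8000 0.1200] k=[4 17 25 5 2]
t=10: x=[4.5200 16.8000 23.8800 5.6800 2.1200] k=[3 14 21 8 2]
t=11: x=[3.4400 13.8400 20.2000 8.2800 2.2400] k=[4 12 18 11 0]
t=12: x=[4.3200 11.9200 17.4800 10.8400 0.4400] k=[5 15 16 8 0]
t=13: x=[5.4000 14.6400 15.6400 8.0000 0.3200] k=[6 12 15 8 0]
t=14: x=[6.2400 11.8800 14.6000 7.9600 0.3200] k=[6 11 11 6 0]
t=15: x=[6.2000 10.8000 10.8000 5.9600 0.2400] k=[6 15 14 5 0]
t=16: x=[6.3600 14.6000 13.6800 5.1600 0.2000] k=[4 15 10 1 0]
t=17: x=[4.4400 14.3600 9.8400 1.3200 0.0400] k=[3 13 10 1 1]
t=18: x=[3.4000 12.4800 9.7600 1.3600 1.0000] k=[5 8 8 2 3]
t=19: x=[5.1200 7.8800 7.7600 2.2800 2.9600] k=[2 5 4 0 5]
t=20: x=[2.1200 4.8400 3.8800 0.3600 4.8000] k=[3 4 1 1 7]
t=21: x=[3.0400 3.8400 1.1200 1.2400 6.7600] k=[7 8 0 0 6]
t=22: x=[7.0400 7.6400 0.3200 0.2400 5.7600] k=[10 4 2 0 2]
t=23: x=[9.7600 4.1600 2.0000 0.1600 1.9200] k=[10 7 6 3 0]

0.0909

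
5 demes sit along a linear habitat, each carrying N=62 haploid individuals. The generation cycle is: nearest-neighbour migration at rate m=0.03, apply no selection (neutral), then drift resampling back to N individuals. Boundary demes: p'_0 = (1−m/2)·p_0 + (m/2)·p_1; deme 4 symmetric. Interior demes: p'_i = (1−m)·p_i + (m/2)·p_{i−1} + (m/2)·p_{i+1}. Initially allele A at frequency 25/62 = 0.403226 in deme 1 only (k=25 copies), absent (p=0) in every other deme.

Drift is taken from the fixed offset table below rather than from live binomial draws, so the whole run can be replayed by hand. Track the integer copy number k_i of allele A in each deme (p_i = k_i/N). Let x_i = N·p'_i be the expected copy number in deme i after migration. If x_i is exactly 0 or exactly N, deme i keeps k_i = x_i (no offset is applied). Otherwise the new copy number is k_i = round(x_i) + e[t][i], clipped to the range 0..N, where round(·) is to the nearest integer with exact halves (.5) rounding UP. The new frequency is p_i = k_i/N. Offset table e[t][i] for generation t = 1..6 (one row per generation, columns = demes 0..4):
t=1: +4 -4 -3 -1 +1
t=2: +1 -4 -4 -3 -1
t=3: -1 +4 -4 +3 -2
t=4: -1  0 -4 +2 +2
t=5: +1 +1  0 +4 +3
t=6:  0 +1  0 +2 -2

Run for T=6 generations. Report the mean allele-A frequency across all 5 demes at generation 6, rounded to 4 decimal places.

t=0: k=[0 25 0 0 0]
t=1: x=[0.3750 24.2500 0.3750 0.0000 0.0000] k=[4 20 0 0 0]
t=2: x=[4.2400 19.4600 0.3000 0.0000 0.0000] k=[5 15 0 0 0]
t=3: x=[5.1500 14.6250 0.2250 0.0000 0.0000] k=[4 19 0 0 0]
t=4: x=[4.2250 18.4900 0.2850 0.0000 0.0000] k=[3 18 0 0 0]
t=5: x=[3.2250 17.5050 0.2700 0.0000 0.0000] k=[4 19 0 0 0]
t=6: x=[4.2250 18.4900 0.2850 0.0000 0.0000] k=[4 19 0 0 0]

0.0742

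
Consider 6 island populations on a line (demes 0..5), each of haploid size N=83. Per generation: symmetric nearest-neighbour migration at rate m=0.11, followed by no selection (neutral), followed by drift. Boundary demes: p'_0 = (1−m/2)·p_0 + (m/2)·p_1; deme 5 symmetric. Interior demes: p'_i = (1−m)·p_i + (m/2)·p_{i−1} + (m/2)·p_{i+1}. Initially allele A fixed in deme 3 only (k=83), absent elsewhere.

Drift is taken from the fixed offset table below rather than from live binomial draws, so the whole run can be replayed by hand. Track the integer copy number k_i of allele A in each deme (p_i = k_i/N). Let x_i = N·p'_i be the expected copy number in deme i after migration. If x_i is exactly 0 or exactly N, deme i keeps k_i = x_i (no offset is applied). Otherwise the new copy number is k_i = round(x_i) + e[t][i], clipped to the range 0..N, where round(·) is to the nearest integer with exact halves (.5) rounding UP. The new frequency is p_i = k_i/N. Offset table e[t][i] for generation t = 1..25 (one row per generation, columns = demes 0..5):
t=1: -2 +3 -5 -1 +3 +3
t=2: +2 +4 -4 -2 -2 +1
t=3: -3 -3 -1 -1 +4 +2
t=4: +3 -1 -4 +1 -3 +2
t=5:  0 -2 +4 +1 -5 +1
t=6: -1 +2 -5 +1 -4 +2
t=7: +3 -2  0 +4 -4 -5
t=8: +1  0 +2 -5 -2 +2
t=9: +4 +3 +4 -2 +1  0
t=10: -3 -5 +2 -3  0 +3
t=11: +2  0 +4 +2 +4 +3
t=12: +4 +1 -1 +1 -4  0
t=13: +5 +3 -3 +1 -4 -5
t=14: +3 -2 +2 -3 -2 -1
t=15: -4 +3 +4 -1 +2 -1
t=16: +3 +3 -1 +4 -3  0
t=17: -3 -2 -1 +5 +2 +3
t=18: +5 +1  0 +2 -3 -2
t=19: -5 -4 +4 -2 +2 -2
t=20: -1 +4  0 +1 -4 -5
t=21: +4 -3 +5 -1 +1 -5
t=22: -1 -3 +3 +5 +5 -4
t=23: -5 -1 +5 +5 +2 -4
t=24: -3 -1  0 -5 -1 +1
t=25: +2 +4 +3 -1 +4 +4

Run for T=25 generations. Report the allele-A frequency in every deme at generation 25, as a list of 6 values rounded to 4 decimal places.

[0.1205, 0.1928, 0.4096, 0.3012, 0.2289, 0.0843]

t=0: k=[0 0 0 83 0 0]
t=1: x=[0.0000 0.0000 4.5650 73.8700 4.5650 0.0000] k=[0 0 0 73 8 0]
t=2: x=[0.0000 0.0000 4.0150 65.4100 11.1350 0.4400] k=[0 0 0 63 9 1]
t=3: x=[0.0000 0.0000 3.4650 56.5650 11.5300 1.4400] k=[0 0 2 56 16 3]
t=4: x=[0.0000 0.1100 4.8600 50.8300 17.4850 3.7150] k=[0 0 1 52 14 6]
t=5: x=[0.0000 0.0550 3.7500 47.1050 15.6500 6.4400] k=[0 0 8 48 11 7]
t=6: x=[0.0000 0.4400 9.7600 43.7650 12.8150 7.2200] k=[0 2 5 45 9 9]
t=7: x=[0.1100 2.0550 7.0350 40.8200 10.9800 9.0000] k=[3 0 7 45 7 4]
t=8: x=[2.8350 0.5500 8.7050 40.8200 8.9250 4.1650] k=[4 1 11 36 7 6]
t=9: x=[3.8350 1.7150 11.8250 33.0300 8.5400 6.0550] k=[8 5 16 31 10 6]
t=10: x=[7.8350 5.7700 16.2200 29.0200 10.9350 6.2200] k=[5 1 18 26 11 9]
t=11: x=[4.7800 2.1550 17.5050 24.7350 11.7150 9.1100] k=[7 2 22 27 16 12]
t=12: x=[6.7250 3.3750 21.1750 26.1200 16.3850 12.2200] k=[11 4 20 27 12 12]
t=13: x=[10.6150 5.2650 19.5050 25.7900 12.8250 12.0000] k=[16 8 17 27 9 7]
t=14: x=[15.5600 8.9350 17.0550 25.4600 9.8800 7.1100] k=[19 7 19 22 8 6]
t=15: x=[18.3400 8.3200 18.5050 21.0650 8.6600 6.1100] k=[14 11 23 20 11 5]
t=16: x=[13.8350 11.8250 22.1750 19.6700 11.1650 5.3300] k=[17 15 21 24 8 5]
t=17: x=[16.8900 15.4400 20.8350 22.9550 8.7150 5.1650] k=[14 13 20 28 11 8]
t=18: x=[13.9450 13.4400 20.0550 26.6250 11.7700 8.1650] k=[19 14 20 29 9 6]
t=19: x=[18.7250 14.6050 20.1650 27.4050 9.9350 6.1650] k=[14 11 24 25 12 4]
t=20: x=[13.8350 11.8800 23.3400 24.2300 12.2750 4.4400] k=[13 16 23 25 8 0]
t=21: x=[13.1650 16.2200 22.7250 23.9550 8.4950 0.4400] k=[17 13 28 23 9 0]
t=22: x=[16.7800 14.0450 26.9000 22.5050 9.2750 0.4950] k=[16 11 30 28 14 0]
t=23: x=[15.7250 12.3200 28.8450 27.3400 14.0000 0.7700] k=[11 11 34 32 16 0]
t=24: x=[11.0000 12.2650 32.6250 31.2300 16.0000 0.8800] k=[8 11 33 26 15 2]
t=25: x=[8.1650 12.0450 31.4050 25.7800 14.8900 2.7150] k=[10 16 34 25 19 7]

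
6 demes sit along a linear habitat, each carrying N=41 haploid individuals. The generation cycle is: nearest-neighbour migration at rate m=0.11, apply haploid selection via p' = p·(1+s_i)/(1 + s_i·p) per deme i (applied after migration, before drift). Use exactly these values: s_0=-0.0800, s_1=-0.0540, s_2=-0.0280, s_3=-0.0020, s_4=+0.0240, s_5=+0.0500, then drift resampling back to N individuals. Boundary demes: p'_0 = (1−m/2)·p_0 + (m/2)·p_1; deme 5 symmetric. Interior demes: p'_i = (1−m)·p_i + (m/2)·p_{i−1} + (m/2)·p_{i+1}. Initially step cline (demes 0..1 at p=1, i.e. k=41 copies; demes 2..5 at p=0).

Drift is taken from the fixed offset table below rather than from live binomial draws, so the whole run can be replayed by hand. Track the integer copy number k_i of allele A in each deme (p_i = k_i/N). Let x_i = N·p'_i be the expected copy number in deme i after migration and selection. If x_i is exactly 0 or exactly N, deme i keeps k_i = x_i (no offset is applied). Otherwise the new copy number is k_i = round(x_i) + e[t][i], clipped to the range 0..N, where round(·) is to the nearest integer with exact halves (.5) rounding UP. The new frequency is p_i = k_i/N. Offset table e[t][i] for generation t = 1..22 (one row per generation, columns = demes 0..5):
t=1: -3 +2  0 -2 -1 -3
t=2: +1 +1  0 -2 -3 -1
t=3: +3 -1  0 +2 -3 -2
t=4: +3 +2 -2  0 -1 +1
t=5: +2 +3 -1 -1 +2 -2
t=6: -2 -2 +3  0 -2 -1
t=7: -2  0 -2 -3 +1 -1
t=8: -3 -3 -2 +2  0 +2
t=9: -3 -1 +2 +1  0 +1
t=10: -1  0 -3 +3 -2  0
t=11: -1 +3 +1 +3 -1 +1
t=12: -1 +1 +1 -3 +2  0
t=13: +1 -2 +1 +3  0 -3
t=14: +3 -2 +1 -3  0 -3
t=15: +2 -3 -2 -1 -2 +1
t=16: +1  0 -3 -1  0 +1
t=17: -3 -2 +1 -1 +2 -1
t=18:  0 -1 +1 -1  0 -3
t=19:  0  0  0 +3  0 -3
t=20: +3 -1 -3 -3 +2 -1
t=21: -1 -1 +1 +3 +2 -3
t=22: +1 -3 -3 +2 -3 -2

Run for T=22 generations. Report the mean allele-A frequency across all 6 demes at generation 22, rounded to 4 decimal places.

0.1707

t=0: k=[41 41 0 0 0 0]
t=1: x=[41.0000 38.6237 2.1952 0.0000 0.0000 0.0000] k=[41 41 2 0 0 0]
t=2: x=[41.0000 38.7393 3.9329 0.1098 0.0000 0.0000] k=[41 40 4 0 0 0]
t=3: x=[40.9402 37.9206 5.6208 0.2196 0.0000 0.0000] k=[41 37 6 2 0 0]
t=4: x=[40.7610 35.2458 7.3128 2.1060 0.1126 0.0000] k=[41 37 5 2 0 0]
t=5: x=[40.7610 35.1886 6.4393 2.0511 0.1126 0.0000] k=[41 38 5 1 2 0]
t=6: x=[40.8207 36.1162 6.4393 1.2725 1.8770 0.1155] k=[39 34 9 1 0 0]
t=7: x=[38.5390 32.5331 9.7228 1.3823 0.0563 0.0000] k=[37 33 8 0 1 0]
t=8: x=[36.4537 31.4442 8.7381 0.4940 0.9109 0.0577] k=[33 28 7 2 1 2]
t=9: x=[32.1606 26.6059 7.7008 2.2158 1.1359 2.0374] k=[29 26 10 3 1 3]
t=10: x=[28.1098 24.7436 10.2748 3.2690 1.2484 3.0238] k=[27 25 7 6 0 3]
t=11: x=[26.1087 23.5662 7.7548 5.7151 0.5067 2.9665] k=[25 27 9 9 0 4]
t=12: x=[24.2914 25.3667 9.7770 8.4915 0.7319 3.9508] k=[23 26 11 5 3 4]
t=13: x=[22.3207 24.4653 11.2615 5.2109 3.2350 4.1224] k=[23 22 12 8 3 1]
t=14: x=[22.0988 20.9367 12.0865 7.9322 3.2350 1.1639] k=[25 19 13 5 3 0]
t=15: x=[23.8442 18.4353 12.6404 5.3207 3.0105 0.1732] k=[26 15 11 4 1 1]
t=16: x=[24.5814 14.8552 10.6101 4.2124 1.1921 1.0487] k=[26 15 8 3 1 2]
t=17: x=[24.5814 14.6926 7.9268 3.1592 1.1921 2.0374] k=[22 13 9 2 3 1]
t=18: x=[20.6511 12.7816 8.6397 2.4354 2.8982 1.1639] k=[21 12 10 1 3 0]
t=19: x=[19.6508 11.9105 9.4076 1.6019 2.7860 0.1732] k=[20 12 9 5 3 0]
t=20: x=[18.7093 11.8030 8.7480 5.1011 3.0105 0.1732] k=[22 11 6 2 5 0]
t=21: x=[20.5409 10.8805 5.9099 2.3805 4.6570 0.2887] k=[20 10 7 5 7 0]
t=22: x=[18.5999 9.9604 6.8907 5.2109 6.6359 0.4041] k=[20 7 4 7 4 0]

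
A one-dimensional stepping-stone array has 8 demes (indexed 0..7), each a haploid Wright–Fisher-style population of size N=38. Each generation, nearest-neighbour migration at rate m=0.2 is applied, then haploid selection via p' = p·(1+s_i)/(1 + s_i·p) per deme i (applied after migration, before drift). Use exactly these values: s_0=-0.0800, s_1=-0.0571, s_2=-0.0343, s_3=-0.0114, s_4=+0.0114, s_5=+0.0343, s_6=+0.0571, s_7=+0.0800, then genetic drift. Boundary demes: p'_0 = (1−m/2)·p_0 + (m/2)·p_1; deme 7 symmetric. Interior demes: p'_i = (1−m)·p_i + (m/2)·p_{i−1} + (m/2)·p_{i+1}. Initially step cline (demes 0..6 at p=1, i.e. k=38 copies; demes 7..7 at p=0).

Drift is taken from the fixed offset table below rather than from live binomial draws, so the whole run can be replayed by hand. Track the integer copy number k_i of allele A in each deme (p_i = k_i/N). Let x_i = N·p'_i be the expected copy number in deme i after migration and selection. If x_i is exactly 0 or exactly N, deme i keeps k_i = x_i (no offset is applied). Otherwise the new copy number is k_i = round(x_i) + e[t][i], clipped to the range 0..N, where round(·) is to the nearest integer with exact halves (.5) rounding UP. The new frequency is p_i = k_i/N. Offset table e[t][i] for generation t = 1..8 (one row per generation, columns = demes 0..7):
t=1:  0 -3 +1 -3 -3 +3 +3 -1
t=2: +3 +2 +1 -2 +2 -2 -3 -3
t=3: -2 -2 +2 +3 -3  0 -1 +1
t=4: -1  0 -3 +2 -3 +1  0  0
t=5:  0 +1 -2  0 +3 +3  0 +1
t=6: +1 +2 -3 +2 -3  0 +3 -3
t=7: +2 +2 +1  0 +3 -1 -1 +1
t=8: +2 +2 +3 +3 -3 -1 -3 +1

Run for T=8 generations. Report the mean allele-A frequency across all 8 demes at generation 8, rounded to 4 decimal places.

t=0: k=[38 38 38 38 38 38 38 0]
t=1: x=[38.0000 38.0000 38.0000 38.0000 38.0000 38.0000 34.3857 4.0714] k=[38 38 38 38 38 38 37 3]
t=2: x=[38.0000 38.0000 38.0000 38.0000 38.0000 37.9033 33.9073 6.8201] k=[38 38 38 38 38 36 31 4]
t=3: x=[38.0000 38.0000 38.0000 38.0000 37.8022 35.7718 29.1816 7.1354] k=[38 38 38 38 35 36 28 8]
t=4: x=[38.0000 38.0000 38.0000 37.6966 35.4273 35.1891 27.2336 10.5773] k=[38 38 38 38 32 36 27 11]
t=5: x=[38.0000 38.0000 38.0000 37.3932 33.0490 34.8002 26.7448 13.2564] k=[38 38 38 37 36 38 27 14]
t=6: x=[38.0000 38.0000 37.8965 36.9888 36.3183 36.7417 27.2336 16.0084] k=[38 38 35 38 33 37 30 13]
t=7: x=[38.0000 37.6820 35.5203 37.1910 33.9413 35.9659 29.3758 15.3994] k=[38 38 37 37 37 35 28 16]
t=8: x=[38.0000 37.8940 37.0688 36.9888 36.8131 34.6057 27.9167 17.9269] k=[38 38 38 38 34 34 25 19]

0.8684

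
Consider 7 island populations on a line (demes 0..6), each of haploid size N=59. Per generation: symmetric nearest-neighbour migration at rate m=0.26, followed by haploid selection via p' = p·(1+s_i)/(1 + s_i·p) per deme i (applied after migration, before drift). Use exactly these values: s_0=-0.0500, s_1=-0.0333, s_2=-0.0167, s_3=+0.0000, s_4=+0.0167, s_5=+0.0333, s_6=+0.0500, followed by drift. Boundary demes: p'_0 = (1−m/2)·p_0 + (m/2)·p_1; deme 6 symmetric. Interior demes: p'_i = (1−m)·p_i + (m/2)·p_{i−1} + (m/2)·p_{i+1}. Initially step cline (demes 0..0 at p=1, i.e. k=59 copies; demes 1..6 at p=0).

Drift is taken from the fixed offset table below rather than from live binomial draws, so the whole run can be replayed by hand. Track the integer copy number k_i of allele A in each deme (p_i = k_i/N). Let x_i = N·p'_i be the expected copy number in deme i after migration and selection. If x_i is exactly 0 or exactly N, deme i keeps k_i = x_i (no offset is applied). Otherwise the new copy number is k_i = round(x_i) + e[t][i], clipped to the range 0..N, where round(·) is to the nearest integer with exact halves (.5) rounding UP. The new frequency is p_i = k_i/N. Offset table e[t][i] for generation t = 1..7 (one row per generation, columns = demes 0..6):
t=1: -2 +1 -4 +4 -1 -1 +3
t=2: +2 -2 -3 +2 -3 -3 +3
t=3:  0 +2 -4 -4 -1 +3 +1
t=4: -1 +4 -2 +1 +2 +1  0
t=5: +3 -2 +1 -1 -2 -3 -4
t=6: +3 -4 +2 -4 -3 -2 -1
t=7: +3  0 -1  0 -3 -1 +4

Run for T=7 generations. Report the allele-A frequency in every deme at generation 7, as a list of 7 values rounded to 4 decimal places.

[0.5763, 0.2542, 0.1017, 0.0169, 0.0000, 0.0000, 0.0000]

t=0: k=[59 0 0 0 0 0 0]
t=1: x=[50.9812 7.4468 0.0000 0.0000 0.0000 0.0000 0.0000] k=[49 8 0 0 0 0 0]
t=2: x=[43.0809 11.9637 1.0229 0.0000 0.0000 0.0000 0.0000] k=[45 10 0 0 0 0 0]
t=3: x=[39.7915 12.9053 1.2788 0.0000 0.0000 0.0000 0.0000] k=[40 15 0 0 0 0 0]
t=4: x=[36.0348 15.9035 1.9185 0.0000 0.0000 0.0000 0.0000] k=[35 20 0 0 0 0 0]
t=5: x=[32.3022 18.9122 2.5585 0.0000 0.0000 0.0000 0.0000] k=[35 17 4 0 0 0 0]
t=6: x=[31.9102 17.2339 5.0911 0.5200 0.0000 0.0000 0.0000] k=[35 13 7 0 0 0 0]
t=7: x=[31.3879 14.7030 6.7684 0.9100 0.0000 0.0000 0.0000] k=[34 15 6 1 0 0 0]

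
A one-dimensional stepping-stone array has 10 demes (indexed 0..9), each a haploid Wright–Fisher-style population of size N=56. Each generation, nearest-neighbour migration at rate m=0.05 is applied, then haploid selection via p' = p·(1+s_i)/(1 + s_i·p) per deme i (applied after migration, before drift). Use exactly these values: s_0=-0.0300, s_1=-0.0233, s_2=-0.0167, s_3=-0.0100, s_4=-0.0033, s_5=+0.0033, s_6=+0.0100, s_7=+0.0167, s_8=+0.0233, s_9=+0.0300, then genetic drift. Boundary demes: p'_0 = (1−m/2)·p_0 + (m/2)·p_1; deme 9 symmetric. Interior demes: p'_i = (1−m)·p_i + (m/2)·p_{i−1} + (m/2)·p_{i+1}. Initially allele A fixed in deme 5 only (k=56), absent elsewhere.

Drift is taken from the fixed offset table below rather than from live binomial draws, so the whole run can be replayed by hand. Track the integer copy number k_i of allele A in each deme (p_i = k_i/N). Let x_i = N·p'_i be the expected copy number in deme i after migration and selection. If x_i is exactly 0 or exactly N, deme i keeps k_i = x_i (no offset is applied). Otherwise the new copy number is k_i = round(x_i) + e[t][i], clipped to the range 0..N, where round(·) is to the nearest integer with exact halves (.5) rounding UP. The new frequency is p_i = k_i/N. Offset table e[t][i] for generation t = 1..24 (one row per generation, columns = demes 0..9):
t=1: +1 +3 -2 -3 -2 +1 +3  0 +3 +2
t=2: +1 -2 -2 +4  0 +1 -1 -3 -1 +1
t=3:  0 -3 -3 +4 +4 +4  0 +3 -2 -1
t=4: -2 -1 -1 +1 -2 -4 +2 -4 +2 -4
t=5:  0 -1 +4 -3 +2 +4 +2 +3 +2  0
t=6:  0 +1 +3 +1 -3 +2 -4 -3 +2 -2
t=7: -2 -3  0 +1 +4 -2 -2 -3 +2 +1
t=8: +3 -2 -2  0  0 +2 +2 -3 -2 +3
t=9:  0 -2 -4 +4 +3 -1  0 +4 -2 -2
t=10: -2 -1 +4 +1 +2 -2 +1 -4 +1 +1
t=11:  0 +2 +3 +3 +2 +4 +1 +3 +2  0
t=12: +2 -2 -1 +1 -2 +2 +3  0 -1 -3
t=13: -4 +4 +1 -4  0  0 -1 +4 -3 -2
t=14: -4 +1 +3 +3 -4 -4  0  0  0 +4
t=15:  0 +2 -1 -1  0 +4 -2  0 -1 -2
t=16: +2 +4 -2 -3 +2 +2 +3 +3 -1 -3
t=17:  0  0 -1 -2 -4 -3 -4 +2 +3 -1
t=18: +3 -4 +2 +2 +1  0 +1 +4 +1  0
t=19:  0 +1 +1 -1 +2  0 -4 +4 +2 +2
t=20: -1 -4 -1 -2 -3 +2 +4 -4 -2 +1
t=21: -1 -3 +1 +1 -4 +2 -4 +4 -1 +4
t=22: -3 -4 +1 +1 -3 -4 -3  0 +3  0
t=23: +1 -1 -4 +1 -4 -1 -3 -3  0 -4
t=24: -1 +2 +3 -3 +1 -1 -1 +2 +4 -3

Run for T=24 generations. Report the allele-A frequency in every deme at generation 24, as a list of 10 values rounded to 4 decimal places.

t=0: k=[0 0 0 0 0 56 0 0 0 0]
t=1: x=[0.0000 0.0000 0.0000 0.0000 1.3955 53.2088 1.4136 0.0000 0.0000 0.0000] k=[0 0 0 0 0 54 4 0 0 0]
t=2: x=[0.0000 0.0000 0.0000 0.0000 1.3457 51.4139 5.1967 0.1017 0.0000 0.0000] k=[0 0 0 0 1 52 4 0 0 0]
t=3: x=[0.0000 0.0000 0.0000 0.0248 2.2429 49.5438 5.1463 0.1017 0.0000 0.0000] k=[0 0 0 4 6 54 5 3 0 0]
t=4: x=[0.0000 0.0000 0.0983 3.9133 7.1294 51.5884 6.2299 3.0220 0.0767 0.0000] k=[0 0 0 5 5 48 8 0 2 0]
t=5: x=[0.0000 0.0000 0.1229 4.8305 6.0571 45.9522 8.8741 0.2542 1.9427 0.0515] k=[0 0 4 2 8 50 11 3 4 0]
t=6: x=[0.0000 0.0977 3.7901 2.1789 8.8753 47.9976 11.8678 3.2757 3.9589 0.1030] k=[0 1 7 3 6 50 8 0 6 0]
t=7: x=[0.0243 1.0993 6.6507 3.1450 7.0047 47.8729 8.9244 0.3558 5.8190 0.1545] k=[0 0 7 4 11 46 7 0 8 1]
t=8: x=[0.0000 0.1709 6.6507 4.2107 11.6694 44.1808 7.8670 0.3812 7.7780 1.2095] k=[0 0 5 4 12 46 10 0 6 4]
t=9: x=[0.0000 0.1221 4.7759 4.1859 12.6177 44.2806 10.7361 0.4066 5.9209 4.1625] k=[0 0 1 8 16 43 11 4 4 2]
t=10: x=[0.0000 0.0244 1.1312 7.9562 16.4366 41.5603 11.7169 4.2394 4.0354 2.1092] k=[0 0 5 9 18 40 13 0 5 3]
t=11: x=[0.0000 0.1221 4.8992 9.0485 18.2843 38.8143 13.4514 0.4575 4.9275 3.1364] k=[0 2 8 12 20 43 14 3 7 3]
t=12: x=[0.0485 2.0529 7.8358 12.0049 20.3322 41.7351 14.5569 3.4279 6.9388 3.1877] k=[2 0 7 13 18 44 18 3 6 0]
t=13: x=[1.8935 0.2198 6.8728 12.8751 18.4840 42.7334 18.3977 3.5040 5.8954 0.1545] k=[0 4 8 9 18 43 17 8 3 0]
t=14: x=[0.0970 3.9133 7.8111 9.1230 18.3592 41.7600 17.5447 8.2154 3.1171 0.0772] k=[0 5 11 12 14 38 18 8 3 4]
t=15: x=[0.1213 4.9182 10.7282 11.9304 14.5144 36.9414 18.3726 8.2407 3.2192 4.0855] k=[0 7 10 11 15 41 16 8 2 2]
t=16: x=[0.1698 6.7586 9.8130 10.9860 15.5129 39.7630 16.5407 8.1648 2.1981 2.0578] k=[2 11 8 8 18 42 20 11 1 0]
t=17: x=[2.1608 10.4974 7.9593 8.1796 18.3092 40.8864 20.4540 11.1219 1.2529 0.0257] k=[2 10 7 6 14 38 16 13 4 0]
t=18: x=[2.1365 9.5370 6.9469 6.1696 14.3647 36.8915 16.5909 13.0147 4.2139 0.1030] k=[5 6 9 8 15 37 18 17 5 0]
t=19: x=[4.8874 5.9239 8.7747 8.1299 15.3382 36.0174 18.5733 16.9199 5.2842 0.1287] k=[5 7 10 7 17 36 15 21 7 2]
t=20: x=[4.9118 6.8814 9.7140 7.2612 17.1856 35.0432 15.7876 20.7157 7.3712 2.1863] k=[4 3 9 5 14 37 20 17 5 3]
t=21: x=[3.8640 3.1051 8.6264 5.2768 14.3147 36.0423 20.4791 16.9702 5.3606 3.1364] k=[3 0 10 6 10 38 16 21 4 7]
t=22: x=[2.8417 0.3175 9.5162 6.1448 10.5716 36.7916 16.7917 20.6655 4.5962 7.1064] k=[0 0 11 7 8 33 14 21 8 7]
t=23: x=[0.0000 0.2686 10.4808 7.0627 8.5760 31.9452 14.7579 20.7157 8.4642 7.2086] k=[0 0 6 8 5 31 12 18 8 3]
t=24: x=[0.0000 0.1465 5.8117 7.8072 5.7080 29.9209 12.7226 17.8005 8.2863 3.2134] k=[0 2 9 5 7 29 12 20 12 0]

[0.0000, 0.0357, 0.1607, 0.0893, 0.1250, 0.5179, 0.2143, 0.3571, 0.2143, 0.0000]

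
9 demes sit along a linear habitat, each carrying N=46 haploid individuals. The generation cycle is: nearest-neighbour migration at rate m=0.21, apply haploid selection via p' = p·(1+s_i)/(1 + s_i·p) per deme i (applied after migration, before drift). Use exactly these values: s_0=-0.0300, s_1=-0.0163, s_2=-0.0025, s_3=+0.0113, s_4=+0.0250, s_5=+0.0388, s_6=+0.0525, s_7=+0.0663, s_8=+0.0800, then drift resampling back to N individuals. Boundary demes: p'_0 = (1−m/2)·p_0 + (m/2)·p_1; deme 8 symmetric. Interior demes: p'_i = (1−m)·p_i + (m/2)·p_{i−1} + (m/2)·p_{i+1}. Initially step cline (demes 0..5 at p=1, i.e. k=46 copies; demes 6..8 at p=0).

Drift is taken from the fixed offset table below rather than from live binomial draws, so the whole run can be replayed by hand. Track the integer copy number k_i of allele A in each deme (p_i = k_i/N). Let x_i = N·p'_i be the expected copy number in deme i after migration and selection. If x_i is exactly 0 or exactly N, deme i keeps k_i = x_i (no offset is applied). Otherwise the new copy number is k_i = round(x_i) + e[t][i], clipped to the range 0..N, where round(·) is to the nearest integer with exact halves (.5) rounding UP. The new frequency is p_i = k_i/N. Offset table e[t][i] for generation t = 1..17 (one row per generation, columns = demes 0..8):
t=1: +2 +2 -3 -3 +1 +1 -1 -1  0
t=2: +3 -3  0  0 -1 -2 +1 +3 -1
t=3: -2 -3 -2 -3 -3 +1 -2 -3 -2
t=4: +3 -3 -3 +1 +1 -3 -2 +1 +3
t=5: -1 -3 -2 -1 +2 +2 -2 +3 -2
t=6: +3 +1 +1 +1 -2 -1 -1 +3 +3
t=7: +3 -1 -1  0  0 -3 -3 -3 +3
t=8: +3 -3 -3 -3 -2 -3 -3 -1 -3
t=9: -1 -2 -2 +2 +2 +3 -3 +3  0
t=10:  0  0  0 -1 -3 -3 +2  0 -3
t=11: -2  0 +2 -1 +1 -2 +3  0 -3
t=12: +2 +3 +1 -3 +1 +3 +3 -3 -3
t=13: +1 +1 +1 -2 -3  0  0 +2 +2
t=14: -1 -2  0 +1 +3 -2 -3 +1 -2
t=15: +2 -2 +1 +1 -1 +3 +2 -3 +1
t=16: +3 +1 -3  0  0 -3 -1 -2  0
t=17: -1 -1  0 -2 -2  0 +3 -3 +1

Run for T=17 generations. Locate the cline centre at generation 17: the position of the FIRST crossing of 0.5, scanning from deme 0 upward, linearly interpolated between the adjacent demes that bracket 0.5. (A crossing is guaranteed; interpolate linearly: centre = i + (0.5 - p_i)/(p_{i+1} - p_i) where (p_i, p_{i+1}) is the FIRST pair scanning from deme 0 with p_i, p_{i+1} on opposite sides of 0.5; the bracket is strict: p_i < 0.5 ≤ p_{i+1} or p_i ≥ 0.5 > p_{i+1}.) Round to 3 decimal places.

t=0: k=[46 46 46 46 46 46 0 0 0]
t=1: x=[46.0000 46.0000 46.0000 46.0000 46.0000 41.3321 5.0557 0.0000 0.0000] k=[46 46 46 46 46 42 4 0 0]
t=2: x=[46.0000 46.0000 46.0000 46.0000 45.5902 38.6677 7.8992 0.4476 0.0000] k=[46 46 46 46 45 37 9 3 0]
t=3: x=[46.0000 46.0000 46.0000 45.8962 44.3058 35.2174 11.7521 3.5180 0.3400] k=[46 46 46 43 41 36 10 1 0]
t=4: x=[46.0000 46.0000 45.6842 43.1353 40.8000 34.1333 12.2391 1.9568 0.1134] k=[46 46 43 44 42 31 10 3 3]
t=5: x=[46.0000 45.6798 43.4139 43.7096 41.1629 30.3455 11.9162 3.9613 3.2232] k=[46 43 41 43 43 32 10 7 1]
t=6: x=[45.6753 43.0601 41.4097 42.8234 41.9374 31.2293 12.4542 7.0602 1.7554] k=[46 44 42 44 40 30 11 10 5]
t=7: x=[45.7835 43.9683 42.4117 43.3977 39.5089 29.4603 13.3700 10.0760 5.9102] k=[46 43 41 43 40 26 10 7 9]
t=8: x=[45.6753 43.0601 41.4097 42.5114 38.9929 26.2203 11.8085 7.9378 9.3503] k=[46 40 38 40 37 23 9 7 6]
t=9: x=[45.3508 40.3389 38.4041 39.5377 36.0390 23.4377 10.6737 7.4993 6.5241] k=[44 38 36 42 38 26 8 10 7]
t=10: x=[43.2934 38.3154 36.8216 41.0003 37.3350 25.8022 10.5091 9.9671 7.8010] k=[43 38 37 40 34 23 13 10 5]
t=11: x=[42.3746 38.3154 37.4025 39.1210 33.6988 23.5427 14.2330 10.2938 5.9102] k=[40 38 39 38 35 22 17 10 3]
t=12: x=[39.6246 38.2092 38.7748 37.8655 34.1683 23.2777 17.3392 10.5115 4.0078] k=[42 41 40 35 35 26 20 8 1]
t=13: x=[41.7797 40.9263 39.5662 35.6156 34.2721 26.7424 19.9460 8.9799 1.8682] k=[43 42 41 34 31 27 20 11 4]
t=14: x=[42.8056 41.9396 40.3576 34.5171 31.1444 27.1102 20.3689 11.7632 5.0720] k=[42 40 40 36 34 25 17 13 3]
t=15: x=[41.6720 40.1263 39.5662 36.2963 33.4911 25.5383 17.9771 12.9591 4.3434] k=[44 38 41 37 32 29 20 10 5]
t=16: x=[43.2934 38.8463 40.2524 36.9768 32.4472 28.7820 20.4746 11.0551 5.9102] k=[46 40 37 37 32 26 19 9 6]
t=17: x=[45.3508 40.2326 37.2974 36.5596 32.1353 26.3247 19.2553 10.2368 6.7461] k=[44 39 37 35 30 26 22 7 8]

5.750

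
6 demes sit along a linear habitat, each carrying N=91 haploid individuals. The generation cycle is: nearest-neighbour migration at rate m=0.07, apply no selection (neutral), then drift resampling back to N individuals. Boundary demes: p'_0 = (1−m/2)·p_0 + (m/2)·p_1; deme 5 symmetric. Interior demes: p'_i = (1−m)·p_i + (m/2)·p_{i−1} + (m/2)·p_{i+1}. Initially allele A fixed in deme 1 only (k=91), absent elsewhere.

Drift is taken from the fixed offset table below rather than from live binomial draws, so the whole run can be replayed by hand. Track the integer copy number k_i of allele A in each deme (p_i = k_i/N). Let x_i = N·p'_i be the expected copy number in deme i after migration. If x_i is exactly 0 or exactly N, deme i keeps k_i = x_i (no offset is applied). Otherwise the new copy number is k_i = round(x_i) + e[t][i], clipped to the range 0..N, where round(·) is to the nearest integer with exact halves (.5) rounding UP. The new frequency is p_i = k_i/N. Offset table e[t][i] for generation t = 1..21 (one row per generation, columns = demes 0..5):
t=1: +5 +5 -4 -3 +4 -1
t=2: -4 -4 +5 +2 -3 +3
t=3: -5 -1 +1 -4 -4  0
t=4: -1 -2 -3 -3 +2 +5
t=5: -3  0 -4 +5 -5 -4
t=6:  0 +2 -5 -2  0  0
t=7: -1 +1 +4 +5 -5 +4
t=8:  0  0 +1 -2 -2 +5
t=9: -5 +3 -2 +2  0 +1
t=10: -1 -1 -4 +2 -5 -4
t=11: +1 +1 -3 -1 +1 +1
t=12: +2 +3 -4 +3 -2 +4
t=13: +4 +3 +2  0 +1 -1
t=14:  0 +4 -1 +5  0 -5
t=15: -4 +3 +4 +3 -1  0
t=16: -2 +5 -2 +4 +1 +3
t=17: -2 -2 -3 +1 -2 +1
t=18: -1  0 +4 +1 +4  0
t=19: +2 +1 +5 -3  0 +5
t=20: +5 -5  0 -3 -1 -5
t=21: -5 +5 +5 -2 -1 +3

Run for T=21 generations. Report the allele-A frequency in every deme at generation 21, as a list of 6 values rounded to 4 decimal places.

t=0: k=[0 91 0 0 0 0]
t=1: x=[3.1850 84.6300 3.1850 0.0000 0.0000 0.0000] k=[8 90 0 0 0 0]
t=2: x=[10.8700 83.9800 3.1500 0.0000 0.0000 0.0000] k=[7 80 8 0 0 0]
t=3: x=[9.5550 74.9250 10.2400 0.2800 0.0000 0.0000] k=[5 74 11 0 0 0]
t=4: x=[7.4150 69.3800 12.8200 0.3850 0.0000 0.0000] k=[6 67 10 0 0 0]
t=5: x=[8.1350 62.8700 11.6450 0.3500 0.0000 0.0000] k=[5 63 8 5 0 0]
t=6: x=[7.0300 59.0450 9.8200 4.9300 0.1750 0.0000] k=[7 61 5 3 0 0]
t=7: x=[8.8900 57.1500 6.8900 2.9650 0.1050 0.0000] k=[8 58 11 8 0 0]
t=8: x=[9.7500 54.6050 12.5400 7.8250 0.2800 0.0000] k=[10 55 14 6 0 0]
t=9: x=[11.5750 51.9900 15.1550 6.0700 0.2100 0.0000] k=[7 55 13 8 0 0]
t=10: x=[8.6800 51.8500 14.2950 7.8950 0.2800 0.0000] k=[8 51 10 10 0 0]
t=11: x=[9.5050 48.0600 11.4350 9.6500 0.3500 0.0000] k=[11 49 8 9 1 0]
t=12: x=[12.3300 46.2350 9.4700 8.6850 1.2450 0.0350] k=[14 49 5 12 0 4]
t=13: x=[15.2250 46.2350 6.7850 11.3350 0.5600 3.8600] k=[19 49 9 11 2 3]
t=14: x=[20.0500 46.5500 10.4700 10.6150 2.3500 2.9650] k=[20 51 9 16 2 0]
t=15: x=[21.0850 48.4450 10.7150 15.2650 2.4200 0.0700] k=[17 51 15 18 1 0]
t=16: x=[18.1900 48.5500 16.3650 17.3000 1.5600 0.0350] k=[16 54 14 21 3 3]
t=17: x=[17.3300 51.2700 15.6450 20.1250 3.6300 3.0000] k=[15 49 13 21 2 4]
t=18: x=[16.1900 46.5500 14.5400 20.0550 2.7350 3.9300] k=[15 47 19 21 7 4]
t=19: x=[16.1200 44.9000 20.0500 20.4400 7.3850 4.1050] k=[18 46 25 17 7 9]
t=20: x=[18.9800 44.2850 25.4550 16.9300 7.4200 8.9300] k=[24 39 25 14 6 4]
t=21: x=[24.5250 37.9850 25.1050 14.1050 6.2100 4.0700] k=[20 43 30 12 5 7]

[0.2198, 0.4725, 0.3297, 0.1319, 0.0549, 0.0769]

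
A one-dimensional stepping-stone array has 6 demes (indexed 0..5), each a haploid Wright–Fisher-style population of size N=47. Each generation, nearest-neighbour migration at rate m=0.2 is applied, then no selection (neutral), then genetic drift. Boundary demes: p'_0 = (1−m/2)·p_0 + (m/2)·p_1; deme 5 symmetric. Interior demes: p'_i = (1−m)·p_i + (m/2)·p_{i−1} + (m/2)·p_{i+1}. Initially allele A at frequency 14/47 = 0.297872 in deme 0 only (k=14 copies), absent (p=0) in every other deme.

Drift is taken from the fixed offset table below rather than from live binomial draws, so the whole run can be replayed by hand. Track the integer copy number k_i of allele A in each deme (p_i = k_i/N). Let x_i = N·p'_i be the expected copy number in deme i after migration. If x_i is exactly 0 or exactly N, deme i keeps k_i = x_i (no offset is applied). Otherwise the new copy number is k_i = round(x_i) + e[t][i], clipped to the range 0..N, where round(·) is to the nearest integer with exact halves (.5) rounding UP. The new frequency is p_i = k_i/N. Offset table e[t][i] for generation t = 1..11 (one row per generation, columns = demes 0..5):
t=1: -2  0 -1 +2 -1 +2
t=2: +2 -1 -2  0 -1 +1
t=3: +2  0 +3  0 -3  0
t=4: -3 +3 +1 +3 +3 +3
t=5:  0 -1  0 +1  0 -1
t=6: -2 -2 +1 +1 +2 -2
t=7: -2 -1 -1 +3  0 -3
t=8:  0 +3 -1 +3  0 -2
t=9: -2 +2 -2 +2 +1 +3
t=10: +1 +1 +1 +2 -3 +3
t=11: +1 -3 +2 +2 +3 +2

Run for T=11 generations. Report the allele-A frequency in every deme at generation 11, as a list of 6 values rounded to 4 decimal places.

t=0: k=[14 0 0 0 0 0]
t=1: x=[12.6000 1.4000 0.0000 0.0000 0.0000 0.0000] k=[11 1 0 0 0 0]
t=2: x=[10.0000 1.9000 0.1000 0.0000 0.0000 0.0000] k=[12 1 0 0 0 0]
t=3: x=[10.9000 2.0000 0.1000 0.0000 0.0000 0.0000] k=[13 2 3 0 0 0]
t=4: x=[11.9000 3.2000 2.6000 0.3000 0.0000 0.0000] k=[9 6 4 3 0 0]
t=5: x=[8.7000 6.1000 4.1000 2.8000 0.3000 0.0000] k=[9 5 4 4 0 0]
t=6: x=[8.6000 5.3000 4.1000 3.6000 0.4000 0.0000] k=[7 3 5 5 2 0]
t=7: x=[6.6000 3.6000 4.8000 4.7000 2.1000 0.2000] k=[5 3 4 8 2 0]
t=8: x=[4.8000 3.3000 4.3000 7.0000 2.4000 0.2000] k=[5 6 3 10 2 0]
t=9: x=[5.1000 5.6000 4.0000 8.5000 2.6000 0.2000] k=[3 8 2 11 4 3]
t=10: x=[3.5000 6.9000 3.5000 9.4000 4.6000 3.1000] k=[5 8 5 11 2 6]
t=11: x=[5.3000 7.4000 5.9000 9.5000 3.3000 5.6000] k=[6 4 8 12 6 8]

[0.1277, 0.0851, 0.1702, 0.2553, 0.1277, 0.1702]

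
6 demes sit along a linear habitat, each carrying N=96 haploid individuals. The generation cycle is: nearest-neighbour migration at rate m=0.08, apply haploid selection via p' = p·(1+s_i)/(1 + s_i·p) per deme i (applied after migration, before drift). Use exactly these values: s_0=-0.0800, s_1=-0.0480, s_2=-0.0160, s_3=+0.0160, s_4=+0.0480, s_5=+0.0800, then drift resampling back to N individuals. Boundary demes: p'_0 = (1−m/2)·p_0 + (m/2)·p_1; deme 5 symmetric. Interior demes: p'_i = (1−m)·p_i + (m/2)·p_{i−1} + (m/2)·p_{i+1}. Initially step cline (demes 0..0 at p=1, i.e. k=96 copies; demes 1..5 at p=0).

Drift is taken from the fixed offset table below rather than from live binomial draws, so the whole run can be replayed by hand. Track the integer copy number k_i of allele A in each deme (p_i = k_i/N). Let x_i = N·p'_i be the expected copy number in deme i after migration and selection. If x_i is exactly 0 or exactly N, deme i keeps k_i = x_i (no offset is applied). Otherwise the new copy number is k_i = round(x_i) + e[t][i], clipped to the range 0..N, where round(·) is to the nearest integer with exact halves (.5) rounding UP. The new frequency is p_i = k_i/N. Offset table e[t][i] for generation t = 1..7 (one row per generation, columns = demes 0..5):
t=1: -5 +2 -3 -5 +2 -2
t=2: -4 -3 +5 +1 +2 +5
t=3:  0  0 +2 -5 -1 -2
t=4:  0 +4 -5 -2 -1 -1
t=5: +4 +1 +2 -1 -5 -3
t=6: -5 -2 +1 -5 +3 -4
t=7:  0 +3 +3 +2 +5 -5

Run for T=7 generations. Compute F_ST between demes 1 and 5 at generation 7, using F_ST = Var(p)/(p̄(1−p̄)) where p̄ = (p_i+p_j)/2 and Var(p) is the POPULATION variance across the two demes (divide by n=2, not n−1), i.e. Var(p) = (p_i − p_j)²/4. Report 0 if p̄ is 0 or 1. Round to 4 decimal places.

0.1098

t=0: k=[96 0 0 0 0 0]
t=1: x=[91.8406 3.6627 0.0000 0.0000 0.0000 0.0000] k=[87 6 0 0 0 0]
t=2: x=[82.8415 8.6067 0.2362 0.0000 0.0000 0.0000] k=[79 6 5 0 0 0]
t=3: x=[74.7316 8.4915 4.7664 0.2032 0.0000 0.0000] k=[75 8 7 0 0 0]
t=4: x=[70.8014 10.1835 6.6593 0.2845 0.0000 0.0000] k=[71 14 2 0 0 0]
t=5: x=[67.0629 15.1614 2.3625 0.0813 0.0000 0.0000] k=[71 16 4 0 0 0]
t=6: x=[67.1457 17.0202 4.2539 0.1626 0.0000 0.0000] k=[62 15 5 0 0 0]
t=7: x=[58.2276 15.8193 5.1212 0.2032 0.0000 0.0000] k=[58 19 8 2 0 0]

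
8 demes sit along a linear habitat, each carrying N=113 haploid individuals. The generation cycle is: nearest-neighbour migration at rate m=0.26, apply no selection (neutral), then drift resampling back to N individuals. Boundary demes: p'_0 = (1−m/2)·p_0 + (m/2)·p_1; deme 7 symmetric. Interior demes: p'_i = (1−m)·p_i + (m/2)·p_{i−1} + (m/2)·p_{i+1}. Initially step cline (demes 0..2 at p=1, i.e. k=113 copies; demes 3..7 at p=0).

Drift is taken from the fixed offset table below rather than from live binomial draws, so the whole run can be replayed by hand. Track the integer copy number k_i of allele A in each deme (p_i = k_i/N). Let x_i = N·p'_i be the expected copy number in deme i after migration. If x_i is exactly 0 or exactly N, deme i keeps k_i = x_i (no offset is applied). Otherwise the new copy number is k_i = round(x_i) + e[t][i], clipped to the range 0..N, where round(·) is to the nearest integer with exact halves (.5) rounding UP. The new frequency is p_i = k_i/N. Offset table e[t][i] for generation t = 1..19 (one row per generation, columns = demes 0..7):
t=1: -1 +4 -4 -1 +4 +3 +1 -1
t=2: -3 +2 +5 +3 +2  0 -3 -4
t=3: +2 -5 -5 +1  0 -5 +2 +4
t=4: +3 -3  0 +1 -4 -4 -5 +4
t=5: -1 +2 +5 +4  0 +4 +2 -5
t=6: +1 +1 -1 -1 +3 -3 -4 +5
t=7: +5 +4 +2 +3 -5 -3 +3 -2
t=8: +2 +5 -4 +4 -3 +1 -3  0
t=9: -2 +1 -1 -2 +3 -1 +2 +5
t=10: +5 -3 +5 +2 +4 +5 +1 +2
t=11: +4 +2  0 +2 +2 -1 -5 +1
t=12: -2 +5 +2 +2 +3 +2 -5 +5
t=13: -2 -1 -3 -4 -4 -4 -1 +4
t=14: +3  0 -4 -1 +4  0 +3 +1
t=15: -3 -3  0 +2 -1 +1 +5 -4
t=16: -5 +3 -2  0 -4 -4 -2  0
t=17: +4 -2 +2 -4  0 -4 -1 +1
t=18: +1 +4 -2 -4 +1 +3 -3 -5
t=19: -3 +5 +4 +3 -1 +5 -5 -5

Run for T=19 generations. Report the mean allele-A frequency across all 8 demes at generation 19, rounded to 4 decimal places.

0.4082

t=0: k=[113 113 113 0 0 0 0 0]
t=1: x=[113.0000 113.0000 98.3100 14.6900 0.0000 0.0000 0.0000 0.0000] k=[113 113 94 14 0 0 0 0]
t=2: x=[113.0000 110.5300 86.0700 22.5800 1.8200 0.0000 0.0000 0.0000] k=[113 113 91 26 4 0 0 0]
t=3: x=[113.0000 110.1400 85.4100 31.5900 6.3400 0.5200 0.0000 0.0000] k=[113 105 80 33 6 0 0 0]
t=4: x=[111.9600 102.7900 77.1400 35.6000 8.7300 0.7800 0.0000 0.0000] k=[113 100 77 37 5 0 0 0]
t=5: x=[111.3100 98.7000 74.7900 38.0400 8.5100 0.6500 0.0000 0.0000] k=[110 101 80 42 9 5 0 0]
t=6: x=[108.8300 99.4400 77.7900 42.6500 12.7700 4.8700 0.6500 0.0000] k=[110 100 77 42 16 2 0 0]
t=7: x=[108.7000 98.3100 75.4400 43.1700 17.5600 3.5600 0.2600 0.0000] k=[113 102 77 46 13 1 3 0]
t=8: x=[111.5700 100.1800 76.2200 45.7400 15.7300 2.8200 2.3500 0.3900] k=[113 105 72 50 13 4 0 0]
t=9: x=[111.9600 101.7500 73.4300 48.0500 16.6400 4.6500 0.5200 0.0000] k=[110 103 72 46 20 4 3 0]
t=10: x=[109.0900 99.8800 72.6500 46.0000 21.3000 5.9500 2.7400 0.3900] k=[113 97 78 48 25 11 4 2]
t=11: x=[110.9200 96.6100 76.5700 48.9100 26.1700 11.9100 4.6500 2.2600] k=[113 99 77 51 28 11 0 3]
t=12: x=[111.1800 97.9600 76.4800 51.3900 28.7800 11.7800 1.8200 2.6100] k=[109 103 78 53 32 14 0 8]
t=13: x=[108.2200 100.5300 78.0000 53.5200 32.3900 14.5200 2.8600 6.9600] k=[106 100 75 50 28 11 2 11]
t=14: x=[105.2200 97.5300 75.0000 50.3900 28.6500 12.0400 4.3400 9.8300] k=[108 98 71 49 33 12 7 11]
t=15: x=[106.7000 95.7900 71.6500 49.7800 32.3500 14.0800 8.1700 10.4800] k=[104 93 72 52 31 15 13 6]
t=16: x=[102.5700 91.7000 72.1300 51.8700 31.6500 16.8200 12.3500 6.9100] k=[98 95 70 52 28 13 10 7]
t=17: x=[97.6100 92.1400 70.9100 51.2200 29.1700 14.5600 10.0000 7.3900] k=[102 90 73 47 29 11 9 8]
t=18: x=[100.4400 89.3500 71.8300 48.0400 29.0000 13.0800 9.1300 8.1300] k=[101 93 70 44 30 16 6 3]
t=19: x=[99.9600 91.0500 69.6100 45.5600 30.0000 16.5200 6.9100 3.3900] k=[97 96 74 49 29 22 2 0]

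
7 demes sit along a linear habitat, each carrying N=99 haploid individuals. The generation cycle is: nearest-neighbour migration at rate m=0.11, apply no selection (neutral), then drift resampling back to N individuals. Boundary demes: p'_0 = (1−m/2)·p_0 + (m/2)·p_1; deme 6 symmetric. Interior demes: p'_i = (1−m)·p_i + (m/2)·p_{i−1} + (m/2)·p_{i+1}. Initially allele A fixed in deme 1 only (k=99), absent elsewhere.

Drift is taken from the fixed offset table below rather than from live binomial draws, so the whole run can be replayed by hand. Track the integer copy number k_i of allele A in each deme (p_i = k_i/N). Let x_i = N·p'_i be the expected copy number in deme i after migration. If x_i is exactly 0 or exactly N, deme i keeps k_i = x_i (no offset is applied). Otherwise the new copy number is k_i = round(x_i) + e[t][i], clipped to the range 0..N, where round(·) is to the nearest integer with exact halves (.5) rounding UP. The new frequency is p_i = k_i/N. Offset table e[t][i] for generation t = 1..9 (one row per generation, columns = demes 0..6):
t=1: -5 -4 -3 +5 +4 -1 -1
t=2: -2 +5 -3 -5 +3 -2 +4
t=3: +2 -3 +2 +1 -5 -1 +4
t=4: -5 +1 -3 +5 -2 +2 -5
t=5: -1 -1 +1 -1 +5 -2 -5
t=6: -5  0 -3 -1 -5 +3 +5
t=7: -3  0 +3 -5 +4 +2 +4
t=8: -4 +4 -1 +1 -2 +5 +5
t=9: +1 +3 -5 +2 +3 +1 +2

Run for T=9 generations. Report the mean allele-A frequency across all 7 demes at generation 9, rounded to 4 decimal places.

0.1400

t=0: k=[0 99 0 0 0 0 0]
t=1: x=[5.4450 88.1100 5.4450 0.0000 0.0000 0.0000 0.0000] k=[0 84 2 0 0 0 0]
t=2: x=[4.6200 74.8700 6.4000 0.1100 0.0000 0.0000 0.0000] k=[3 80 3 0 0 0 0]
t=3: x=[7.2350 71.5300 7.0700 0.1650 0.0000 0.0000 0.0000] k=[9 69 9 1 0 0 0]
t=4: x=[12.3000 62.4000 11.8600 1.3850 0.0550 0.0000 0.0000] k=[7 63 9 6 0 0 0]
t=5: x=[10.0800 56.9500 11.8050 5.8350 0.3300 0.0000 0.0000] k=[9 56 13 5 5 0 0]
t=6: x=[11.5850 51.0500 14.9250 5.4400 4.7250 0.2750 0.0000] k=[7 51 12 4 0 3 0]
t=7: x=[9.4200 46.4350 13.7050 4.2200 0.3850 2.6700 0.1650] k=[6 46 17 0 4 5 4]
t=8: x=[8.2000 42.2050 17.6600 1.1550 3.8350 4.8900 4.0550] k=[4 46 17 2 2 10 9]
t=9: x=[6.3100 42.0950 17.7700 2.8250 2.4400 9.5050 9.0550] k=[7 45 13 5 5 11 11]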